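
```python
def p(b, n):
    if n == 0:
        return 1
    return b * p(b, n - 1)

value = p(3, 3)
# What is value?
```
Call trace:
p(b=3, n=3)
  p(b=3, n=2)
    p(b=3, n=1)
      p(b=3, n=0)
      -> return 1
    -> return 3
  -> return 9
-> return 27

Final answer: 27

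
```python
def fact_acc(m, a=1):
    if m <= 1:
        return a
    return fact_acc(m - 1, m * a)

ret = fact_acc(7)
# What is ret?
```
Call trace:
fact_acc(m=7, a=1)
  fact_acc(m=6, a=7)
    fact_acc(m=5, a=42)
      fact_acc(m=4, a=210)
        fact_acc(m=3, a=840)
          fact_acc(m=2, a=2520)
            fact_acc(m=1, a=5040)
            -> return 5040
          -> return 5040
        -> return 5040
      -> return 5040
    -> return 5040
  -> return 5040
-> return 5040

Final answer: 5040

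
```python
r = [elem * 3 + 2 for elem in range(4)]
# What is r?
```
Trace:
  elem=0
  elem=1
  elem=2
  elem=3
  r=[2, 5, 8, 11]

Final answer: [2, 5, 8, 11]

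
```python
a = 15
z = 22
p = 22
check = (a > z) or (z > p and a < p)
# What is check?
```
Trace:
  a=15
  a=15, z=22
  a=15, z=22, p=22
  a=15, z=22, p=22, check=False

Final answer: False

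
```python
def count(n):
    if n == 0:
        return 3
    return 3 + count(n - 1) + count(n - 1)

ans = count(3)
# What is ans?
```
Call trace (a repeated sub-call is expanded the first time; later identical calls just restate its return value):
count(n=3)
  count(n=2)
    count(n=1)
      count(n=0)
      -> return 3
      count(n=0)
      -> return 3
    -> return 9
    count(n=1) -> return 9  (same call as traced above)
  -> return 21
  count(n=2) -> return 21  (same call as traced above)
-> return 45

Final answer: 45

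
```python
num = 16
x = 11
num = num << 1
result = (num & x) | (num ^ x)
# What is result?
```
Trace:
  num=16
  num=16, x=11
  num=32, x=11
  num=32, x=11, result=43

Final answer: 43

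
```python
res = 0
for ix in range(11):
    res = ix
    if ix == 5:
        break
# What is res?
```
Trace:
  res=0
  res=0, ix=0
  res=1, ix=1
  res=2, ix=2
  res=3, ix=3
  res=4, ix=4
  res=5, ix=5

Final answer: 5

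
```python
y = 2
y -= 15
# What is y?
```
Trace:
  y=2
  y=-13

Final answer: -13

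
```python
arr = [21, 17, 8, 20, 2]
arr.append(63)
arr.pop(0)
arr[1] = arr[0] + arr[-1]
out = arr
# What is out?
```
Trace:
  arr=[21, 17, 8, 20, 2]
  arr=[21, 17, 8, 20, 2, 63]
  arr=[17, 8, 20, 2, 63]
  arr=[17, 80, 20, 2, 63]
  arr=[17, 80, 20, 2, 63], out=[17, 80, 20, 2, 63]

Final answer: [17, 80, 20, 2, 63]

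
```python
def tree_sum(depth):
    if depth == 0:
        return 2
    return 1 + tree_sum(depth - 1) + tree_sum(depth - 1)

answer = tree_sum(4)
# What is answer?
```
Call trace (a repeated sub-call is expanded the first time; later identical calls just restate its return value):
tree_sum(depth=4)
  tree_sum(depth=3)
    tree_sum(depth=2)
      tree_sum(depth=1)
        tree_sum(depth=0)
        -> return 2
        tree_sum(depth=0)
        -> return 2
      -> return 5
      tree_sum(depth=1) -> return 5  (same call as traced above)
    -> return 11
    tree_sum(depth=2) -> return 11  (same call as traced above)
  -> return 23
  tree_sum(depth=3) -> return 23  (same call as traced above)
-> return 47

Final answer: 47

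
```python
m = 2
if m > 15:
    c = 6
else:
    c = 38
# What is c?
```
Trace:
  m=2
  m=2, c=38

Final answer: 38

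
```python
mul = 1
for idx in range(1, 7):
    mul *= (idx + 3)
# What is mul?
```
Trace:
  mul=1
  mul=4, idx=1
  mul=20, idx=2
  mul=120, idx=3
  mul=840, idx=4
  mul=6720, idx=5
  mul=60480, idx=6

Final answer: 60480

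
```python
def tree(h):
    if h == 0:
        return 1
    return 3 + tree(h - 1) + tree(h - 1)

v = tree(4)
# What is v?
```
Call trace (a repeated sub-call is expanded the first time; later identical calls just restate its return value):
tree(h=4)
  tree(h=3)
    tree(h=2)
      tree(h=1)
        tree(h=0)
        -> return 1
        tree(h=0)
        -> return 1
      -> return 5
      tree(h=1) -> return 5  (same call as traced above)
    -> return 13
    tree(h=2) -> return 13  (same call as traced above)
  -> return 29
  tree(h=3) -> return 29  (same call as traced above)
-> return 61

Final answer: 61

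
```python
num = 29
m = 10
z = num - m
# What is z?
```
Trace:
  num=29
  num=29, m=10
  num=29, m=10, z=19

Final answer: 19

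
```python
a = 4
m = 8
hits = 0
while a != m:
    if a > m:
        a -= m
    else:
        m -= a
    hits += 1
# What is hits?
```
Trace:
  a=4
  a=4, m=8
  a=4, m=8, hits=0
  a=4, m=4, hits=1

Final answer: 1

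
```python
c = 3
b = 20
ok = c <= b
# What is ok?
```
Trace:
  c=3
  c=3, b=20
  c=3, b=20, ok=True

Final answer: True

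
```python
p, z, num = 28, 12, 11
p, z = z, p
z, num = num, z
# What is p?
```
Trace:
  p=28, z=12, num=11
  p=12, z=28, num=11
  p=12, z=11, num=28

Final answer: 12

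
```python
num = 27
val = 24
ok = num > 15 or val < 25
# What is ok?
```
Trace:
  num=27
  num=27, val=24
  num=27, val=24, ok=True

Final answer: True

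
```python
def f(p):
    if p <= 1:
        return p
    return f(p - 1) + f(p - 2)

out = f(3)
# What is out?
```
Call trace:
f(p=3)
  f(p=2)
    f(p=1)
    -> return 1
    f(p=0)
    -> return 0
  -> return 1
  f(p=1)
  -> return 1
-> return 2

Final answer: 2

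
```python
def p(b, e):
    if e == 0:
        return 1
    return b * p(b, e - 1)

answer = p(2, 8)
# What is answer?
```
Call trace:
p(b=2, e=8)
  p(b=2, e=7)
    p(b=2, e=6)
      p(b=2, e=5)
        p(b=2, e=4)
          p(b=2, e=3)
            p(b=2, e=2)
              p(b=2, e=1)
                p(b=2, e=0)
                -> return 1
              -> return 2
            -> return 4
          -> return 8
        -> return 16
      -> return 32
    -> return 64
  -> return 128
-> return 256

Final answer: 256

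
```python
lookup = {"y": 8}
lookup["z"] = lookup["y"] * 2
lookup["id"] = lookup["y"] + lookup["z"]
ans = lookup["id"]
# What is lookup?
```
Trace:
  lookup={'y': 8}
  lookup={'y': 8, 'z': 16}
  lookup={'y': 8, 'z': 16, 'id': 24}
  lookup={'y': 8, 'z': 16, 'id': 24}, ans=24

Final answer: {'y': 8, 'z': 16, 'id': 24}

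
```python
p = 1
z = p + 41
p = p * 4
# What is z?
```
Trace:
  p=1
  p=1, z=42
  p=4, z=42

Final answer: 42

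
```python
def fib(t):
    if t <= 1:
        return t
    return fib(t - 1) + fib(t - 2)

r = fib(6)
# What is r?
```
Call trace (a repeated sub-call is expanded the first time; later identical calls just restate its return value):
fib(t=6)
  fib(t=5)
    fib(t=4)
      fib(t=3)
        fib(t=2)
          fib(t=1)
          -> return 1
          fib(t=0)
          -> return 0
        -> return 1
        fib(t=1)
        -> return 1
      -> return 2
      fib(t=2) -> return 1  (same call as traced above)
    -> return 3
    fib(t=3) -> return 2  (same call as traced above)
  -> return 5
  fib(t=4) -> return 3  (same call as traced above)
-> return 8

Final answer: 8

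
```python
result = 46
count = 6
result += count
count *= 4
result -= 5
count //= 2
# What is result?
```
Trace:
  result=46
  result=46, count=6
  result=52, count=6
  result=52, count=24
  result=47, count=24
  result=47, count=12

Final answer: 47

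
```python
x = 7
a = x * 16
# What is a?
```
Trace:
  x=7
  x=7, a=112

Final answer: 112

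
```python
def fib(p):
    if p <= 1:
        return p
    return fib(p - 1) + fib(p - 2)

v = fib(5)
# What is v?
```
Call trace (a repeated sub-call is expanded the first time; later identical calls just restate its return value):
fib(p=5)
  fib(p=4)
    fib(p=3)
      fib(p=2)
        fib(p=1)
        -> return 1
        fib(p=0)
        -> return 0
      -> return 1
      fib(p=1)
      -> return 1
    -> return 2
    fib(p=2) -> return 1  (same call as traced above)
  -> return 3
  fib(p=3) -> return 2  (same call as traced above)
-> return 5

Final answer: 5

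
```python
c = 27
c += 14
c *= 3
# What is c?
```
Trace:
  c=27
  c=41
  c=123

Final answer: 123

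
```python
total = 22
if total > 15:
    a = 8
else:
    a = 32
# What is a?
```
Trace:
  total=22
  total=22, a=8

Final answer: 8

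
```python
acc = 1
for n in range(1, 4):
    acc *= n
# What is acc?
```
Trace:
  acc=1
  acc=1, n=1
  acc=2, n=2
  acc=6, n=3

Final answer: 6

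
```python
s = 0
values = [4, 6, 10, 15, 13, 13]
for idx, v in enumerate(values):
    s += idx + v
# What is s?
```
Trace:
  s=0
  s=4, idx=0, v=4
  s=11, idx=1, v=6
  s=23, idx=2, v=10
  s=41, idx=3, v=15
  s=58, idx=4, v=13
  s=76, idx=5, v=13

Final answer: 76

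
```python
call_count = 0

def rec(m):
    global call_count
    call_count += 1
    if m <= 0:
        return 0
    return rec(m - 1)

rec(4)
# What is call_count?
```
Call trace:
rec(m=4)
  rec(m=3)
    rec(m=2)
      rec(m=1)
        rec(m=0)
        -> return 0
      -> return 0
    -> return 0
  -> return 0
-> return 0

call_count is incremented once per call. rec is entered once for each m = 4, 3, 2, 1, 0 (the m <= 0 call returns without recursing), i.e. 4 + 1 calls.
call_count = 5

Final answer: 5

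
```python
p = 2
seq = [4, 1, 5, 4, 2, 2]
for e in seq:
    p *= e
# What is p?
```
Trace:
  p=2
  p=8, e=4
  p=8, e=1
  p=40, e=5
  p=160, e=4
  p=320, e=2
  p=640, e=2

Final answer: 640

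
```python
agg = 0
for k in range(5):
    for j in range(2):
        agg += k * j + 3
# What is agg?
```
Trace:
  agg=0
  agg=3, k=0, j=0
  agg=6, k=0, j=1
  agg=9, k=1, j=0
  agg=13, k=1, j=1
  agg=16, k=2, j=0
  agg=21, k=2, j=1
  agg=24, k=3, j=0
  agg=30, k=3, j=1
  agg=33, k=4, j=0
  agg=40, k=4, j=1

Final answer: 40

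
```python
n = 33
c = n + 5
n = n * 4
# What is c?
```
Trace:
  n=33
  n=33, c=38
  n=132, c=38

Final answer: 38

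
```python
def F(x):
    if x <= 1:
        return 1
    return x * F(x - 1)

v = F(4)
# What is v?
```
Call trace:
F(x=4)
  F(x=3)
    F(x=2)
      F(x=1)
      -> return 1
    -> return 2
  -> return 6
-> return 24

Final answer: 24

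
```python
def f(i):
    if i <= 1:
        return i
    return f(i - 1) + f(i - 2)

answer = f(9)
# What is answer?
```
Call trace (a repeated sub-call is expanded the first time; later identical calls just restate its return value):
f(i=9)
  f(i=8)
    f(i=7)
      f(i=6)
        f(i=5)
          f(i=4)
            f(i=3)
              f(i=2)
                f(i=1)
                -> return 1
                f(i=0)
                -> return 0
              -> return 1
              f(i=1)
              -> return 1
            -> return 2
            f(i=2) -> return 1  (same call as traced above)
          -> return 3
          f(i=3) -> return 2  (same call as traced above)
        -> return 5
        f(i=4) -> return 3  (same call as traced above)
      -> return 8
      f(i=5) -> return 5  (same call as traced above)
    -> return 13
    f(i=6) -> return 8  (same call as traced above)
  -> return 21
  f(i=7) -> return 13  (same call as traced above)
-> return 34

Final answer: 34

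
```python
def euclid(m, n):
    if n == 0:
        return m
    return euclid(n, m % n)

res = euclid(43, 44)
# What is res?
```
Call trace:
euclid(m=43, n=44)
  euclid(m=44, n=43)
    euclid(m=43, n=1)
      euclid(m=1, n=0)
      -> return 1
    -> return 1
  -> return 1
-> return 1

Final answer: 1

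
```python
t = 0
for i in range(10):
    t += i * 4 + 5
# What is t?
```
Trace:
  t=0
  t=5, i=0
  t=14, i=1
  t=27, i=2
  t=44, i=3
  t=65, i=4
  t=90, i=5
  t=119, i=6
  t=152, i=7
  t=189, i=8
  t=230, i=9

Final answer: 230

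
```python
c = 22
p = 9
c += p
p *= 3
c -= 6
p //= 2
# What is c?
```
Trace:
  c=22
  c=22, p=9
  c=31, p=9
  c=31, p=27
  c=25, p=27
  c=25, p=13

Final answer: 25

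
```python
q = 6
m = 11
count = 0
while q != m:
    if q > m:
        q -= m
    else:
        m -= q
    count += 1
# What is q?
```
Trace:
  q=6
  q=6, m=11
  q=6, m=11, count=0
  q=6, m=5, count=1
  q=1, m=5, count=2
  q=1, m=4, count=3
  q=1, m=3, count=4
  q=1, m=2, count=5
  q=1, m=1, count=6

Final answer: 1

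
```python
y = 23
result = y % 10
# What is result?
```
Trace:
  y=23
  y=23, result=3

Final answer: 3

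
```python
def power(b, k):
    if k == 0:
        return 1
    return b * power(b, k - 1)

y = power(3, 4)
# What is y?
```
Call trace:
power(b=3, k=4)
  power(b=3, k=3)
    power(b=3, k=2)
      power(b=3, k=1)
        power(b=3, k=0)
        -> return 1
      -> return 3
    -> return 9
  -> return 27
-> return 81

Final answer: 81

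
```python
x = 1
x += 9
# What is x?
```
Trace:
  x=1
  x=10

Final answer: 10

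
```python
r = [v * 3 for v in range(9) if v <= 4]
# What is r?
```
Trace:
  v=0
  v=1
  v=2
  v=3
  v=4
  v=5
  v=6
  v=7
  v=8
  r=[0, 3, 6, 9, 12]

Final answer: [0, 3, 6, 9, 12]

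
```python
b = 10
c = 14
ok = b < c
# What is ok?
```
Trace:
  b=10
  b=10, c=14
  b=10, c=14, ok=True

Final answer: True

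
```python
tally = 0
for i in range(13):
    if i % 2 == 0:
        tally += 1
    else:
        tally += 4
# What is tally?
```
Trace:
  tally=0
  tally=1, i=0
  tally=5, i=1
  tally=6, i=2
  tally=10, i=3
  tally=11, i=4
  tally=15, i=5
  tally=16, i=6
  tally=20, i=7
  tally=21, i=8
  tally=25, i=9
  tally=26, i=10
  tally=30, i=11
  tally=31, i=12

Final answer: 31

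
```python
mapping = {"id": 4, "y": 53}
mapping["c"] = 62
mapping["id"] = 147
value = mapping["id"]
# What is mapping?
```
Trace:
  mapping={'id': 4, 'y': 53}
  mapping={'id': 4, 'y': 53, 'c': 62}
  mapping={'id': 147, 'y': 53, 'c': 62}
  mapping={'id': 147, 'y': 53, 'c': 62}, value=147

Final answer: {'id': 147, 'y': 53, 'c': 62}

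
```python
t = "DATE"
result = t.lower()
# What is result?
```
Trace:
  t='DATE'
  t='DATE', result='date'

Final answer: 'date'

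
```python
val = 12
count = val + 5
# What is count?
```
Trace:
  val=12
  val=12, count=17

Final answer: 17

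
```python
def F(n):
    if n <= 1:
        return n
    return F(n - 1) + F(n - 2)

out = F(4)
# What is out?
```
Call trace (a repeated sub-call is expanded the first time; later identical calls just restate its return value):
F(n=4)
  F(n=3)
    F(n=2)
      F(n=1)
      -> return 1
      F(n=0)
      -> return 0
    -> return 1
    F(n=1)
    -> return 1
  -> return 2
  F(n=2) -> return 1  (same call as traced above)
-> return 3

Final answer: 3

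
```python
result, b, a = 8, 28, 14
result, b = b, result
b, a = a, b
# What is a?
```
Trace:
  result=8, b=28, a=14
  result=28, b=8, a=14
  result=28, b=14, a=8

Final answer: 8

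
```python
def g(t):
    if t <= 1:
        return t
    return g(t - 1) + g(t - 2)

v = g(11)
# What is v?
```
Call trace (a repeated sub-call is expanded the first time; later identical calls just restate its return value):
g(t=11)
  g(t=10)
    g(t=9)
      g(t=8)
        g(t=7)
          g(t=6)
            g(t=5)
              g(t=4)
                g(t=3)
                  g(t=2)
                    g(t=1)
                    -> return 1
                    g(t=0)
                    -> return 0
                  -> return 1
                  g(t=1)
                  -> return 1
                -> return 2
                g(t=2) -> return 1  (same call as traced above)
              -> return 3
              g(t=3) -> return 2  (same call as traced above)
            -> return 5
            g(t=4) -> return 3  (same call as traced above)
          -> return 8
          g(t=5) -> return 5  (same call as traced above)
        -> return 13
        g(t=6) -> return 8  (same call as traced above)
      -> return 21
      g(t=7) -> return 13  (same call as traced above)
    -> return 34
    g(t=8) -> return 21  (same call as traced above)
  -> return 55
  g(t=9) -> return 34  (same call as traced above)
-> return 89

Final answer: 89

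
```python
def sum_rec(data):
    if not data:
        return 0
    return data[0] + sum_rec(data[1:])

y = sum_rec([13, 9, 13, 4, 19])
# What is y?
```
Call trace:
sum_rec(data=[13, 9, 13, 4, 19])
  sum_rec(data=[9, 13, 4, 19])
    sum_rec(data=[13, 4, 19])
      sum_rec(data=[4, 19])
        sum_rec(data=[19])
          sum_rec(data=[])
          -> return 0
        -> return 19
      -> return 23
    -> return 36
  -> return 45
-> return 58

Final answer: 58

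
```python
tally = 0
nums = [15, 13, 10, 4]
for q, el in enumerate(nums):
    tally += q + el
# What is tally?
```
Trace:
  tally=0
  tally=15, q=0, el=15
  tally=29, q=1, el=13
  tally=41, q=2, el=10
  tally=48, q=3, el=4

Final answer: 48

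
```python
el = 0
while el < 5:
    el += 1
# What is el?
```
Trace:
  el=0
  el=1
  el=2
  el=3
  el=4
  el=5

Final answer: 5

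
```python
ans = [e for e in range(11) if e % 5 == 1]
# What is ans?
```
Trace:
  e=0
  e=1
  e=2
  e=3
  e=4
  e=5
  e=6
  e=7
  e=8
  e=9
  e=10
  ans=[1, 6]

Final answer: [1, 6]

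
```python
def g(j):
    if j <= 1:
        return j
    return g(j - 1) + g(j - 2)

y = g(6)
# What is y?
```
Call trace (a repeated sub-call is expanded the first time; later identical calls just restate its return value):
g(j=6)
  g(j=5)
    g(j=4)
      g(j=3)
        g(j=2)
          g(j=1)
          -> return 1
          g(j=0)
          -> return 0
        -> return 1
        g(j=1)
        -> return 1
      -> return 2
      g(j=2) -> return 1  (same call as traced above)
    -> return 3
    g(j=3) -> return 2  (same call as traced above)
  -> return 5
  g(j=4) -> return 3  (same call as traced above)
-> return 8

Final answer: 8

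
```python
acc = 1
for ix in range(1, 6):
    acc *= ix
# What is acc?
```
Trace:
  acc=1
  acc=1, ix=1
  acc=2, ix=2
  acc=6, ix=3
  acc=24, ix=4
  acc=120, ix=5

Final answer: 120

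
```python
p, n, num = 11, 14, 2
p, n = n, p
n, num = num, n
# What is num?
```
Trace:
  p=11, n=14, num=2
  p=14, n=11, num=2
  p=14, n=2, num=11

Final answer: 11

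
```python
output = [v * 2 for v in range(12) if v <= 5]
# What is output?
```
Trace:
  v=0
  v=1
  v=2
  v=3
  v=4
  v=5
  v=6
  v=7
  v=8
  v=9
  v=10
  v=11
  output=[0, 2, 4, 6, 8, 10]

Final answer: [0, 2, 4, 6, 8, 10]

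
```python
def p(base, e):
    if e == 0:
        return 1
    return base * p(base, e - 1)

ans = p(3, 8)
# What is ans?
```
Call trace:
p(base=3, e=8)
  p(base=3, e=7)
    p(base=3, e=6)
      p(base=3, e=5)
        p(base=3, e=4)
          p(base=3, e=3)
            p(base=3, e=2)
              p(base=3, e=1)
                p(base=3, e=0)
                -> return 1
              -> return 3
            -> return 9
          -> return 27
        -> return 81
      -> return 243
    -> return 729
  -> return 2187
-> return 6561

Final answer: 6561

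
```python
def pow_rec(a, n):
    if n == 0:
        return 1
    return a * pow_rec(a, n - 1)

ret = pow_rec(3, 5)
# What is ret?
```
Call trace:
pow_rec(a=3, n=5)
  pow_rec(a=3, n=4)
    pow_rec(a=3, n=3)
      pow_rec(a=3, n=2)
        pow_rec(a=3, n=1)
          pow_rec(a=3, n=0)
          -> return 1
        -> return 3
      -> return 9
    -> return 27
  -> return 81
-> return 243

Final answer: 243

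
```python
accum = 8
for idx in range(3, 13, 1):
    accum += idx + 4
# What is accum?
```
Trace:
  accum=8
  accum=15, idx=3
  accum=23, idx=4
  accum=32, idx=5
  accum=42, idx=6
  accum=53, idx=7
  accum=65, idx=8
  accum=78, idx=9
  accum=92, idx=10
  accum=107, idx=11
  accum=123, idx=12

Final answer: 123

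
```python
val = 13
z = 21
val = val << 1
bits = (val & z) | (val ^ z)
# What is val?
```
Trace:
  val=13
  val=13, z=21
  val=26, z=21
  val=26, z=21, bits=31

Final answer: 26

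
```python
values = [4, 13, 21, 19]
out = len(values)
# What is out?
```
Trace:
  values=[4, 13, 21, 19]
  values=[4, 13, 21, 19], out=4

Final answer: 4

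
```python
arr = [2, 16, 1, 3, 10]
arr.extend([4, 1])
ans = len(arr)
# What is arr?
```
Trace:
  arr=[2, 16, 1, 3, 10]
  arr=[2, 16, 1, 3, 10, 4, 1]
  arr=[2, 16, 1, 3, 10, 4, 1], ans=7

Final answer: [2, 16, 1, 3, 10, 4, 1]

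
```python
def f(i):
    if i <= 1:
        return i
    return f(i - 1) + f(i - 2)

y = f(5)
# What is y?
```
Call trace (a repeated sub-call is expanded the first time; later identical calls just restate its return value):
f(i=5)
  f(i=4)
    f(i=3)
      f(i=2)
        f(i=1)
        -> return 1
        f(i=0)
        -> return 0
      -> return 1
      f(i=1)
      -> return 1
    -> return 2
    f(i=2) -> return 1  (same call as traced above)
  -> return 3
  f(i=3) -> return 2  (same call as traced above)
-> return 5

Final answer: 5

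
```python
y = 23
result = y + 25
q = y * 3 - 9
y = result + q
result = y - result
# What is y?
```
Trace:
  y=23
  y=23, result=48
  y=23, result=48, q=60
  y=108, result=48, q=60
  y=108, result=60, q=60

Final answer: 108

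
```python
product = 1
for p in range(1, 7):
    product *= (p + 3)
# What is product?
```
Trace:
  product=1
  product=4, p=1
  product=20, p=2
  product=120, p=3
  product=840, p=4
  product=6720, p=5
  product=60480, p=6

Final answer: 60480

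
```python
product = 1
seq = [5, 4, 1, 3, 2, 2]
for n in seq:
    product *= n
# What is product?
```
Trace:
  product=1
  product=5, n=5
  product=20, n=4
  product=20, n=1
  product=60, n=3
  product=120, n=2
  product=240, n=2

Final answer: 240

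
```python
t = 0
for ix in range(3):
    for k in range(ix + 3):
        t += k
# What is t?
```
Trace:
  t=0
  t=0, ix=0, k=0
  t=1, ix=0, k=1
  t=3, ix=0, k=2
  t=3, ix=1, k=0
  t=4, ix=1, k=1
  t=6, ix=1, k=2
  t=9, ix=1, k=3
  t=9, ix=2, k=0
  t=10, ix=2, k=1
  t=12, ix=2, k=2
  t=15, ix=2, k=3
  t=19, ix=2, k=4

Final answer: 19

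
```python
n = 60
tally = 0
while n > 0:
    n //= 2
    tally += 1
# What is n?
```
Trace:
  n=60
  n=60, tally=0
  n=30, tally=1
  n=15, tally=2
  n=7, tally=3
  n=3, tally=4
  n=1, tally=5
  n=0, tally=6

Final answer: 0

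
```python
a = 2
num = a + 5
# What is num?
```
Trace:
  a=2
  a=2, num=7

Final answer: 7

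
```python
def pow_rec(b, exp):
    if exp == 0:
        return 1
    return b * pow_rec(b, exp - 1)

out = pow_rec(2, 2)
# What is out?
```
Call trace:
pow_rec(b=2, exp=2)
  pow_rec(b=2, exp=1)
    pow_rec(b=2, exp=0)
    -> return 1
  -> return 2
-> return 4

Final answer: 4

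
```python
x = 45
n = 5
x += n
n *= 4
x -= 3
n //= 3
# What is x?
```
Trace:
  x=45
  x=45, n=5
  x=50, n=5
  x=50, n=20
  x=47, n=20
  x=47, n=6

Final answer: 47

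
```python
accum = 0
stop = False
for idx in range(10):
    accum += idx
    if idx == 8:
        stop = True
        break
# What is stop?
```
Trace:
  accum=0
  accum=0, stop=False
  accum=0, stop=False, idx=0
  accum=1, stop=False, idx=1
  accum=3, stop=False, idx=2
  accum=6, stop=False, idx=3
  accum=10, stop=False, idx=4
  accum=15, stop=False, idx=5
  accum=21, stop=False, idx=6
  accum=28, stop=False, idx=7
  accum=36, stop=True, idx=8

Final answer: True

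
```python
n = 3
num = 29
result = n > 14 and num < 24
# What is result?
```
Trace:
  n=3
  n=3, num=29
  n=3, num=29, result=False

Final answer: False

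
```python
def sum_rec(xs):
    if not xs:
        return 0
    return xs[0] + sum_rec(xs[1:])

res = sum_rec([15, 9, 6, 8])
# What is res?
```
Call trace:
sum_rec(xs=[15, 9, 6, 8])
  sum_rec(xs=[9, 6, 8])
    sum_rec(xs=[6, 8])
      sum_rec(xs=[8])
        sum_rec(xs=[])
        -> return 0
      -> return 8
    -> return 14
  -> return 23
-> return 38

Final answer: 38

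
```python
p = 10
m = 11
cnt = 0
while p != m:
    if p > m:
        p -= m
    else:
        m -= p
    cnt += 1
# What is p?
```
Trace:
  p=10
  p=10, m=11
  p=10, m=11, cnt=0
  p=10, m=1, cnt=1
  p=9, m=1, cnt=2
  p=8, m=1, cnt=3
  p=7, m=1, cnt=4
  p=6, m=1, cnt=5
  p=5, m=1, cnt=6
  p=4, m=1, cnt=7
  p=3, m=1, cnt=8
  p=2, m=1, cnt=9
  p=1, m=1, cnt=10

Final answer: 1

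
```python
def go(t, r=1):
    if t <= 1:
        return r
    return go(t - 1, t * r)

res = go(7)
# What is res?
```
Call trace:
go(t=7, r=1)
  go(t=6, r=7)
    go(t=5, r=42)
      go(t=4, r=210)
        go(t=3, r=840)
          go(t=2, r=2520)
            go(t=1, r=5040)
            -> return 5040
          -> return 5040
        -> return 5040
      -> return 5040
    -> return 5040
  -> return 5040
-> return 5040

Final answer: 5040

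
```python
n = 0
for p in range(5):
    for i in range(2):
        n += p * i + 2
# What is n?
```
Trace:
  n=0
  n=2, p=0, i=0
  n=4, p=0, i=1
  n=6, p=1, i=0
  n=9, p=1, i=1
  n=11, p=2, i=0
  n=15, p=2, i=1
  n=17, p=3, i=0
  n=22, p=3, i=1
  n=24, p=4, i=0
  n=30, p=4, i=1

Final answer: 30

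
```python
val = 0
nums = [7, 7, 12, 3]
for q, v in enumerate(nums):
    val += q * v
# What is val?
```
Trace:
  val=0
  val=0, q=0, v=7
  val=7, q=1, v=7
  val=31, q=2, v=12
  val=40, q=3, v=3

Final answer: 40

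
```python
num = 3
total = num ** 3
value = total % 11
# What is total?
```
Trace:
  num=3
  num=3, total=27
  num=3, total=27, value=5

Final answer: 27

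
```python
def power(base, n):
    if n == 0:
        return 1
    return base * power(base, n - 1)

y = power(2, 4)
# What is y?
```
Call trace:
power(base=2, n=4)
  power(base=2, n=3)
    power(base=2, n=2)
      power(base=2, n=1)
        power(base=2, n=0)
        -> return 1
      -> return 2
    -> return 4
  -> return 8
-> return 16

Final answer: 16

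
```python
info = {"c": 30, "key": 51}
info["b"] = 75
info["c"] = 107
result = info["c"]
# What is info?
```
Trace:
  info={'c': 30, 'key': 51}
  info={'c': 30, 'key': 51, 'b': 75}
  info={'c': 107, 'key': 51, 'b': 75}
  info={'c': 107, 'key': 51, 'b': 75}, result=107

Final answer: {'c': 107, 'key': 51, 'b': 75}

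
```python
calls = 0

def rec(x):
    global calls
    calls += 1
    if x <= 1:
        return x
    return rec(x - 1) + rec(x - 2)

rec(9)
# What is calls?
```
Call trace (a repeated sub-call is expanded the first time; later identical calls just restate its return value):
rec(x=9)
  rec(x=8)
    rec(x=7)
      rec(x=6)
        rec(x=5)
          rec(x=4)
            rec(x=3)
              rec(x=2)
                rec(x=1)
                -> return 1
                rec(x=0)
                -> return 0
              -> return 1
              rec(x=1)
              -> return 1
            -> return 2
            rec(x=2) -> return 1  (same call as traced above)
          -> return 3
          rec(x=3) -> return 2  (same call as traced above)
        -> return 5
        rec(x=4) -> return 3  (same call as traced above)
      -> return 8
      rec(x=5) -> return 5  (same call as traced above)
    -> return 13
    rec(x=6) -> return 8  (same call as traced above)
  -> return 21
  rec(x=7) -> return 13  (same call as traced above)
-> return 34

calls is incremented once per call, so count the calls in each subtree. Let C(x) = number of calls made by rec(x).
C(0) = C(1) = 1 (base case, no recursion); C(x) = 1 + C(x - 1) + C(x - 2) otherwise.
C(2) = 1 + C(1) + C(0) = 1 + 1 + 1 = 3
C(3) = 1 + C(2) + C(1) = 1 + 3 + 1 = 5
C(4) = 1 + C(3) + C(2) = 1 + 5 + 3 = 9
C(5) = 1 + C(4) + C(3) = 1 + 9 + 5 = 15
C(6) = 1 + C(5) + C(4) = 1 + 15 + 9 = 25
C(7) = 1 + C(6) + C(5) = 1 + 25 + 15 = 41
C(8) = 1 + C(7) + C(6) = 1 + 41 + 25 = 67
C(9) = 1 + C(8) + C(7) = 1 + 67 + 41 = 109
calls = C(9) = 109

Final answer: 109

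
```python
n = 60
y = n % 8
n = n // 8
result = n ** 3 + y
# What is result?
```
Trace:
  n=60
  n=60, y=4
  n=7, y=4
  n=7, y=4, result=347

Final answer: 347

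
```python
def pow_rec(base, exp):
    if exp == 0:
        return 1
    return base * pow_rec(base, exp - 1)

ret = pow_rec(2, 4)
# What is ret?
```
Call trace:
pow_rec(base=2, exp=4)
  pow_rec(base=2, exp=3)
    pow_rec(base=2, exp=2)
      pow_rec(base=2, exp=1)
        pow_rec(base=2, exp=0)
        -> return 1
      -> return 2
    -> return 4
  -> return 8
-> return 16

Final answer: 16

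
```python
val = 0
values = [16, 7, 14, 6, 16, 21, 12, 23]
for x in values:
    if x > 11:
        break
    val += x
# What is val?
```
Trace:
  val=0
  val=0, x=16

Final answer: 0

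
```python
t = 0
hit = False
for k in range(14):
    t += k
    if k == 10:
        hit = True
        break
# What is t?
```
Trace:
  t=0
  t=0, hit=False
  t=0, hit=False, k=0
  t=1, hit=False, k=1
  t=3, hit=False, k=2
  t=6, hit=False, k=3
  t=10, hit=False, k=4
  t=15, hit=False, k=5
  t=21, hit=False, k=6
  t=28, hit=False, k=7
  t=36, hit=False, k=8
  t=45, hit=False, k=9
  t=55, hit=True, k=10

Final answer: 55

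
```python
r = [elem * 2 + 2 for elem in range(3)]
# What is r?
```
Trace:
  elem=0
  elem=1
  elem=2
  r=[2, 4, 6]

Final answer: [2, 4, 6]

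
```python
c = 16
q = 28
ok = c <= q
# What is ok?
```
Trace:
  c=16
  c=16, q=28
  c=16, q=28, ok=True

Final answer: True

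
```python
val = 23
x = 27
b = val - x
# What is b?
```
Trace:
  val=23
  val=23, x=27
  val=23, x=27, b=-4

Final answer: -4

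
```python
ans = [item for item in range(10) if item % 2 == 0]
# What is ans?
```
Trace:
  item=0
  item=1
  item=2
  item=3
  item=4
  item=5
  item=6
  item=7
  item=8
  item=9
  ans=[0, 2, 4, 6, 8]

Final answer: [0, 2, 4, 6, 8]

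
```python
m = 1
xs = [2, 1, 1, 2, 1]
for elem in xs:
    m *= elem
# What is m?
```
Trace:
  m=1
  m=2, elem=2
  m=2, elem=1
  m=2, elem=1
  m=4, elem=2
  m=4, elem=1

Final answer: 4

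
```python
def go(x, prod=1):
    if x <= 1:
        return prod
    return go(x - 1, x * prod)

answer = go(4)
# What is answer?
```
Call trace:
go(x=4, prod=1)
  go(x=3, prod=4)
    go(x=2, prod=12)
      go(x=1, prod=24)
      -> return 24
    -> return 24
  -> return 24
-> return 24

Final answer: 24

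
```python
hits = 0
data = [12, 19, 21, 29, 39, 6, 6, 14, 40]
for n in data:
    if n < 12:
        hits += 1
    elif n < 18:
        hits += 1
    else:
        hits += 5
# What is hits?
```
Trace:
  hits=0
  hits=1, n=12
  hits=6, n=19
  hits=11, n=21
  hits=16, n=29
  hits=21, n=39
  hits=22, n=6
  hits=23, n=6
  hits=24, n=14
  hits=29, n=40

Final answer: 29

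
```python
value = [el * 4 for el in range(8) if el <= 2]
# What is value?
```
Trace:
  el=0
  el=1
  el=2
  el=3
  el=4
  el=5
  el=6
  el=7
  value=[0, 4, 8]

Final answer: [0, 4, 8]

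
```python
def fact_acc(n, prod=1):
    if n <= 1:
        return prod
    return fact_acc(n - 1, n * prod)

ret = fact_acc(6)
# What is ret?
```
Call trace:
fact_acc(n=6, prod=1)
  fact_acc(n=5, prod=6)
    fact_acc(n=4, prod=30)
      fact_acc(n=3, prod=120)
        fact_acc(n=2, prod=360)
          fact_acc(n=1, prod=720)
          -> return 720
        -> return 720
      -> return 720
    -> return 720
  -> return 720
-> return 720

Final answer: 720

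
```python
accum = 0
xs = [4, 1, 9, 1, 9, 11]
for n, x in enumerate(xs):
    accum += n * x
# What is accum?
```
Trace:
  accum=0
  accum=0, n=0, x=4
  accum=1, n=1, x=1
  accum=19, n=2, x=9
  accum=22, n=3, x=1
  accum=58, n=4, x=9
  accum=113, n=5, x=11

Final answer: 113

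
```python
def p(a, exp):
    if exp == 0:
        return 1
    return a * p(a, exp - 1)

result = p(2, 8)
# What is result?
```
Call trace:
p(a=2, exp=8)
  p(a=2, exp=7)
    p(a=2, exp=6)
      p(a=2, exp=5)
        p(a=2, exp=4)
          p(a=2, exp=3)
            p(a=2, exp=2)
              p(a=2, exp=1)
                p(a=2, exp=0)
                -> return 1
              -> return 2
            -> return 4
          -> return 8
        -> return 16
      -> return 32
    -> return 64
  -> return 128
-> return 256

Final answer: 256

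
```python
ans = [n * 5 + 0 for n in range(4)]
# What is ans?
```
Trace:
  n=0
  n=1
  n=2
  n=3
  ans=[0, 5, 10, 15]

Final answer: [0, 5, 10, 15]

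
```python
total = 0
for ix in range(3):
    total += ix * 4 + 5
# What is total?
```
Trace:
  total=0
  total=5, ix=0
  total=14, ix=1
  total=27, ix=2

Final answer: 27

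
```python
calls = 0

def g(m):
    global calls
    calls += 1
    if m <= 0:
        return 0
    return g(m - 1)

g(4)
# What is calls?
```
Call trace:
g(m=4)
  g(m=3)
    g(m=2)
      g(m=1)
        g(m=0)
        -> return 0
      -> return 0
    -> return 0
  -> return 0
-> return 0

calls is incremented once per call. g is entered once for each m = 4, 3, 2, 1, 0 (the m <= 0 call returns without recursing), i.e. 4 + 1 calls.
calls = 5

Final answer: 5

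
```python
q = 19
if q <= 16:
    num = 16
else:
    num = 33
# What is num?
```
Trace:
  q=19
  q=19, num=33

Final answer: 33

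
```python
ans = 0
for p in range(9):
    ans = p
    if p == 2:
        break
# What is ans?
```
Trace:
  ans=0
  ans=0, p=0
  ans=1, p=1
  ans=2, p=2

Final answer: 2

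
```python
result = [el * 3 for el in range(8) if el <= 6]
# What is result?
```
Trace:
  el=0
  el=1
  el=2
  el=3
  el=4
  el=5
  el=6
  el=7
  result=[0, 3, 6, 9, 12, 15, 18]

Final answer: [0, 3, 6, 9, 12, 15, 18]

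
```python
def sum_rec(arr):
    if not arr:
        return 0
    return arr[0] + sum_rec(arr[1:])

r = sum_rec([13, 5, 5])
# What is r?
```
Call trace:
sum_rec(arr=[13, 5, 5])
  sum_rec(arr=[5, 5])
    sum_rec(arr=[5])
      sum_rec(arr=[])
      -> return 0
    -> return 5
  -> return 10
-> return 23

Final answer: 23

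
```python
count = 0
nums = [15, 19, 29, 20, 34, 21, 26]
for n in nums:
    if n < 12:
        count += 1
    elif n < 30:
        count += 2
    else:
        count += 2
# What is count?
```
Trace:
  count=0
  count=2, n=15
  count=4, n=19
  count=6, n=29
  count=8, n=20
  count=10, n=34
  count=12, n=21
  count=14, n=26

Final answer: 14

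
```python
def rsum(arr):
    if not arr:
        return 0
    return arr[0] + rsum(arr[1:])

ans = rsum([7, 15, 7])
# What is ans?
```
Call trace:
rsum(arr=[7, 15, 7])
  rsum(arr=[15, 7])
    rsum(arr=[7])
      rsum(arr=[])
      -> return 0
    -> return 7
  -> return 22
-> return 29

Final answer: 29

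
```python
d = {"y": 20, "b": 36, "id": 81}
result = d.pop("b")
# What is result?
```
Trace:
  d={'y': 20, 'b': 36, 'id': 81}
  d={'y': 20, 'id': 81}, result=36

Final answer: 36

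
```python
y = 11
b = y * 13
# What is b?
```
Trace:
  y=11
  y=11, b=143

Final answer: 143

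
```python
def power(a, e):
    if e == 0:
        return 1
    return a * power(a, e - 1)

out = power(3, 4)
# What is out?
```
Call trace:
power(a=3, e=4)
  power(a=3, e=3)
    power(a=3, e=2)
      power(a=3, e=1)
        power(a=3, e=0)
        -> return 1
      -> return 3
    -> return 9
  -> return 27
-> return 81

Final answer: 81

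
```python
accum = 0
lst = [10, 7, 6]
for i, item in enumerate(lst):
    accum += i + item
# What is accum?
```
Trace:
  accum=0
  accum=10, i=0, item=10
  accum=18, i=1, item=7
  accum=26, i=2, item=6

Final answer: 26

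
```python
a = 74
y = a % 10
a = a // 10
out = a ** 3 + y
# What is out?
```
Trace:
  a=74
  a=74, y=4
  a=7, y=4
  a=7, y=4, out=347

Final answer: 347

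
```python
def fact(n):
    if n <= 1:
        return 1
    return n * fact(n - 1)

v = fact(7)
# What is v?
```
Call trace:
fact(n=7)
  fact(n=6)
    fact(n=5)
      fact(n=4)
        fact(n=3)
          fact(n=2)
            fact(n=1)
            -> return 1
          -> return 2
        -> return 6
      -> return 24
    -> return 120
  -> return 720
-> return 5040

Final answer: 5040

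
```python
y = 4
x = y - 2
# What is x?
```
Trace:
  y=4
  y=4, x=2

Final answer: 2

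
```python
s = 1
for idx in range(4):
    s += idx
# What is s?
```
Trace:
  s=1
  s=1, idx=0
  s=2, idx=1
  s=4, idx=2
  s=7, idx=3

Final answer: 7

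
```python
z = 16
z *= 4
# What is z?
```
Trace:
  z=16
  z=64

Final answer: 64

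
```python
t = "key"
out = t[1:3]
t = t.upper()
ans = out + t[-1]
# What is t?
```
Trace:
  t='key'
  t='key', out='ey'
  t='KEY', out='ey'
  t='KEY', out='ey', ans='eyY'

Final answer: 'KEY'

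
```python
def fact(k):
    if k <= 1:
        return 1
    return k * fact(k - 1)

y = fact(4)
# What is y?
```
Call trace:
fact(k=4)
  fact(k=3)
    fact(k=2)
      fact(k=1)
      -> return 1
    -> return 2
  -> return 6
-> return 24

Final answer: 24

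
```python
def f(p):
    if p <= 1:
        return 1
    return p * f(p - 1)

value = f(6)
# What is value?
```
Call trace:
f(p=6)
  f(p=5)
    f(p=4)
      f(p=3)
        f(p=2)
          f(p=1)
          -> return 1
        -> return 2
      -> return 6
    -> return 24
  -> return 120
-> return 720

Final answer: 720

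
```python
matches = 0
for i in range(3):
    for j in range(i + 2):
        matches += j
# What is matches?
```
Trace:
  matches=0
  matches=0, i=0, j=0
  matches=1, i=0, j=1
  matches=1, i=1, j=0
  matches=2, i=1, j=1
  matches=4, i=1, j=2
  matches=4, i=2, j=0
  matches=5, i=2, j=1
  matches=7, i=2, j=2
  matches=10, i=2, j=3

Final answer: 10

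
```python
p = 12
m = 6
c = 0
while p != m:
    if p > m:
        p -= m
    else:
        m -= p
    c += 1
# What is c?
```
Trace:
  p=12
  p=12, m=6
  p=12, m=6, c=0
  p=6, m=6, c=1

Final answer: 1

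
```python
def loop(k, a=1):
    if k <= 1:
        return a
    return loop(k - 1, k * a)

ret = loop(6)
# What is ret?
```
Call trace:
loop(k=6, a=1)
  loop(k=5, a=6)
    loop(k=4, a=30)
      loop(k=3, a=120)
        loop(k=2, a=360)
          loop(k=1, a=720)
          -> return 720
        -> return 720
      -> return 720
    -> return 720
  -> return 720
-> return 720

Final answer: 720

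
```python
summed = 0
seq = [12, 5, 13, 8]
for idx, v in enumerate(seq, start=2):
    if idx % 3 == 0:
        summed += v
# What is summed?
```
Trace:
  summed=0
  summed=0, idx=2, v=12
  summed=5, idx=3, v=5
  summed=5, idx=4, v=13
  summed=5, idx=5, v=8

Final answer: 5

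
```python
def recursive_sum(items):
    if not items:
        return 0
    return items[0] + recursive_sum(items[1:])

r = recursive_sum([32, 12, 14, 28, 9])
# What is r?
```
Call trace:
recursive_sum(items=[32, 12, 14, 28, 9])
  recursive_sum(items=[12, 14, 28, 9])
    recursive_sum(items=[14, 28, 9])
      recursive_sum(items=[28, 9])
        recursive_sum(items=[9])
          recursive_sum(items=[])
          -> return 0
        -> return 9
      -> return 37
    -> return 51
  -> return 63
-> return 95

Final answer: 95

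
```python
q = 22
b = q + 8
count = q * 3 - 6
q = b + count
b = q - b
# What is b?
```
Trace:
  q=22
  q=22, b=30
  q=22, b=30, count=60
  q=90, b=30, count=60
  q=90, b=60, count=60

Final answer: 60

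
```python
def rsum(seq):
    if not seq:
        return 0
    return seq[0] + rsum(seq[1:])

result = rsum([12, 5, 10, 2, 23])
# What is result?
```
Call trace:
rsum(seq=[12, 5, 10, 2, 23])
  rsum(seq=[5, 10, 2, 23])
    rsum(seq=[10, 2, 23])
      rsum(seq=[2, 23])
        rsum(seq=[23])
          rsum(seq=[])
          -> return 0
        -> return 23
      -> return 25
    -> return 35
  -> return 40
-> return 52

Final answer: 52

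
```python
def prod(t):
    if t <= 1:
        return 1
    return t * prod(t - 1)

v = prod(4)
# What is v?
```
Call trace:
prod(t=4)
  prod(t=3)
    prod(t=2)
      prod(t=1)
      -> return 1
    -> return 2
  -> return 6
-> return 24

Final answer: 24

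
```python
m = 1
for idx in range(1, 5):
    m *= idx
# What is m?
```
Trace:
  m=1
  m=1, idx=1
  m=2, idx=2
  m=6, idx=3
  m=24, idx=4

Final answer: 24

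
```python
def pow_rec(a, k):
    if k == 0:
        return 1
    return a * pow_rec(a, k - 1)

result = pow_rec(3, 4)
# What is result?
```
Call trace:
pow_rec(a=3, k=4)
  pow_rec(a=3, k=3)
    pow_rec(a=3, k=2)
      pow_rec(a=3, k=1)
        pow_rec(a=3, k=0)
        -> return 1
      -> return 3
    -> return 9
  -> return 27
-> return 81

Final answer: 81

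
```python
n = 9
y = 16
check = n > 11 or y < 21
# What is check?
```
Trace:
  n=9
  n=9, y=16
  n=9, y=16, check=True

Final answer: True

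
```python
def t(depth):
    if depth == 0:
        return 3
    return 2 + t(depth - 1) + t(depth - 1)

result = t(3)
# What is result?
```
Call trace (a repeated sub-call is expanded the first time; later identical calls just restate its return value):
t(depth=3)
  t(depth=2)
    t(depth=1)
      t(depth=0)
      -> return 3
      t(depth=0)
      -> return 3
    -> return 8
    t(depth=1) -> return 8  (same call as traced above)
  -> return 18
  t(depth=2) -> return 18  (same call as traced above)
-> return 38

Final answer: 38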